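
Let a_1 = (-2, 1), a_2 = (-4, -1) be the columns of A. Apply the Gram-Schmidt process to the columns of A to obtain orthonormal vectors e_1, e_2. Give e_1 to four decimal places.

e_1 = a_1/‖a_1‖ = (-2, 1)/2.2361 = (-0.8944, 0.4472).

e_1 = (-0.8944, 0.4472)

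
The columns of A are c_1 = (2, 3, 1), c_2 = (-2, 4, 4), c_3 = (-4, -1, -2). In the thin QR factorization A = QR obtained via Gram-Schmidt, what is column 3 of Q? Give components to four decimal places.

q_1 = c_1/‖c_1‖ = (2, 3, 1)/3.7417 = (0.5345, 0.8018, 0.2673).
r_{12} = q_1·c_2 = 3.2071.
u_2 = c_2 − 3.2071·q_1 = (-3.7143, 1.4286, 3.1429).
‖u_2‖ = 5.0709, so q_2 = (-0.7325, 0.2817, 0.6198).
r_{13} = q_1·c_3 = -3.4744; r_{23} = q_2·c_3 = 1.4086.
u_3 = c_3 + 3.4744·q_1 − 1.4086·q_2 = (-1.1111, 1.3889, -1.9444).
‖u_3‖ = 2.6352, so q_3 = (-0.4216, 0.5270, -0.7379).

q_3 = (-0.4216, 0.5270, -0.7379)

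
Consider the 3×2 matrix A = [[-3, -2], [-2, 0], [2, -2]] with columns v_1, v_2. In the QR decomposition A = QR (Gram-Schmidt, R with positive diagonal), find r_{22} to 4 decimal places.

v_1 = (-3, -2, 2); ‖v_1‖ = 4.1231, so q_1 = (-0.7276, -0.4851, 0.4851).
q_1·v_2 = (-0.7276)·(-2) + (-0.4851)·0 + 0.4851·(-2) = 0.4851.
u_2 = v_2 − 0.4851·q_1 = (-1.6471, 0.2353, -2.2353).
r_{22} = ‖u_2‖ = 2.7865.

r_{22} = 2.7865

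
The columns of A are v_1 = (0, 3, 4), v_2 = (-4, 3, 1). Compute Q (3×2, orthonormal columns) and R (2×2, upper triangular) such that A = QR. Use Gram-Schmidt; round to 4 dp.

Q = [[0.0000, -0.9119], [0.6000, 0.3283], [0.8000, -0.2462]], R = [[5.0000, 2.6000], [0.0000, 4.3863]]

e_1 = v_1/‖v_1‖ = (0, 3, 4)/5.0000 = (0.0000, 0.6000, 0.8000).
r_{12} = e_1·v_2 = 2.6000.
u_2 = v_2 − 2.6000·e_1 = (-4.0000, 1.4400, -1.0800).
‖u_2‖ = 4.3863, so e_2 = (-0.9119, 0.3283, -0.2462).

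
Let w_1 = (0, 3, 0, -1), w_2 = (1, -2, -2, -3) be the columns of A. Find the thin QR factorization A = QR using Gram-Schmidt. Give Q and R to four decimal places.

e_1 = w_1/‖w_1‖ = (0, 3, 0, -1)/3.1623 = (0.0000, 0.9487, 0.0000, -0.3162).
r_{12} = e_1·w_2 = -0.9487.
u_2 = w_2 + 0.9487·e_1 = (1.0000, -1.1000, -2.0000, -3.3000).
‖u_2‖ = 4.1352, so e_2 = (0.2418, -0.2660, -0.4837, -0.7980).

Q = [[0.0000, 0.2418], [0.9487, -0.2660], [0.0000, -0.4837], [-0.3162, -0.7980]], R = [[3.1623, -0.9487], [0.0000, 4.1352]]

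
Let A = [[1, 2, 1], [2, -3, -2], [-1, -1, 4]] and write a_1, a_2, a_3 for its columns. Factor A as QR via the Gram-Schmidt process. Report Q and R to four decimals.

Q = [[0.4082, 0.7071, 0.5774], [0.8165, -0.5657, 0.1155], [-0.4082, -0.4243, 0.8083]], R = [[2.4495, -1.2247, -2.8577], [0.0000, 3.5355, 0.1414], [0.0000, 0.0000, 3.5796]]

a_1 = (1, 2, -1); ‖a_1‖ = 2.4495, so q_1 = (0.4082, 0.8165, -0.4082).
q_1·a_2 = 0.4082·2 + 0.8165·(-3) + (-0.4082)·(-1) = -1.2247.
u_2 = a_2 + 1.2247·q_1 = (2.5000, -2.0000, -1.5000).
‖u_2‖ = 3.5355, so q_2 = (0.7071, -0.5657, -0.4243).
q_1·a_3 = 0.4082·1 + 0.8165·(-2) + (-0.4082)·4 = -2.8577; q_2·a_3 = 0.7071·1 + (-0.5657)·(-2) + (-0.4243)·4 = 0.1414.
u_3 = a_3 + 2.8577·q_1 − 0.1414·q_2 = (2.0667, 0.4133, 2.8933).
‖u_3‖ = 3.5796, so q_3 = (0.5774, 0.1155, 0.8083).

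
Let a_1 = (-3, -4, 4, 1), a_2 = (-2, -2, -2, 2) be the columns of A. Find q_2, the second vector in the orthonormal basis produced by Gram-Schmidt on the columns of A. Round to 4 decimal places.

q_2 = (-0.3755, -0.3254, -0.7259, 0.4756)

q_1 = a_1/‖a_1‖ = (-3, -4, 4, 1)/6.4807 = (-0.4629, -0.6172, 0.6172, 0.1543).
r_{12} = q_1·a_2 = 1.2344.
u_2 = a_2 − 1.2344·q_1 = (-1.4286, -1.2381, -2.7619, 1.8095).
‖u_2‖ = 3.8048, so q_2 = (-0.3755, -0.3254, -0.7259, 0.4756).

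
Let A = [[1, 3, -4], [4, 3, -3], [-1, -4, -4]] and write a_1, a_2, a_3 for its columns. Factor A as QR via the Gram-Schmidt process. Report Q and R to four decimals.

a_1 = (1, 4, -1); ‖a_1‖ = 4.2426, so q_1 = (0.2357, 0.9428, -0.2357).
q_1·a_2 = 0.2357·3 + 0.9428·3 + (-0.2357)·(-4) = 4.4783.
u_2 = a_2 − 4.4783·q_1 = (1.9444, -1.2222, -2.9444).
‖u_2‖ = 3.7342, so q_2 = (0.5207, -0.3273, -0.7885).
q_1·a_3 = 0.2357·(-4) + 0.9428·(-3) + (-0.2357)·(-4) = -2.8284; q_2·a_3 = 0.5207·(-4) + (-0.3273)·(-3) + (-0.7885)·(-4) = 2.0531.
u_3 = a_3 + 2.8284·q_1 − 2.0531·q_2 = (-4.4024, 0.3386, -3.0478).
‖u_3‖ = 5.3652, so q_3 = (-0.8206, 0.0631, -0.5681).

Q = [[0.2357, 0.5207, -0.8206], [0.9428, -0.3273, 0.0631], [-0.2357, -0.7885, -0.5681]], R = [[4.2426, 4.4783, -2.8284], [0.0000, 3.7342, 2.0531], [0.0000, 0.0000, 5.3652]]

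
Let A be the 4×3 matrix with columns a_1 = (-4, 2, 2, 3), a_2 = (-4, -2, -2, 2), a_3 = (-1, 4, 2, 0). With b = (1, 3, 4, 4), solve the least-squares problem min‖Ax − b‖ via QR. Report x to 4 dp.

e_1 = a_1/‖a_1‖ = (-4, 2, 2, 3)/5.7446 = (-0.6963, 0.3482, 0.3482, 0.5222).
r_{12} = e_1·a_2 = 2.4371.
u_2 = a_2 − 2.4371·e_1 = (-2.3030, -2.8485, -2.8485, 0.7273).
‖u_2‖ = 4.6969, so e_2 = (-0.4903, -0.6065, -0.6065, 0.1548).
r_{13} = e_1·a_3 = 2.7852; r_{23} = e_2·a_3 = -3.1485.
u_3 = a_3 − 2.7852·e_1 + 3.1485·e_2 = (-0.6044, 1.1209, -0.8791, -0.9670).
‖u_3‖ = 1.8247, so e_3 = (-0.3312, 0.6143, -0.4818, -0.5300).
Qᵀb = (3.8297, -4.1162, -2.5354).
Back-substitute: x_3 = -2.5354/1.8247 = -1.3894.
x_2 = (-4.1162 + 3.1485·(-1.3894))/4.6969 = -1.8078.
x_1 = (3.8297 − 2.4371·(-1.8078) − 2.7852·(-1.3894))/5.7446 = 2.1073.

x = (2.1073, -1.8078, -1.3894)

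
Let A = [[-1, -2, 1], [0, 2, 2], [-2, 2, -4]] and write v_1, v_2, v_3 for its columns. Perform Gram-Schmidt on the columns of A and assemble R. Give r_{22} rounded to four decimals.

q_1 = v_1/‖v_1‖ = (-1, 0, -2)/2.2361 = (-0.4472, 0.0000, -0.8944).
r_{12} = q_1·v_2 = -0.8944.
u_2 = v_2 + 0.8944·q_1 = (-2.4000, 2.0000, 1.2000).
r_{22} = ‖u_2‖ = 3.3466.

r_{22} = 3.3466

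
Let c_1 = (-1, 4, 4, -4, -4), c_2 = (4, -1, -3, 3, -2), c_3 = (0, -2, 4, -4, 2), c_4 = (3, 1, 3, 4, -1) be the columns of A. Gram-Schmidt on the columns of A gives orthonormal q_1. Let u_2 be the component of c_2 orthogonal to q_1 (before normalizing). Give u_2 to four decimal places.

q_1 = c_1/‖c_1‖ = (-1, 4, 4, -4, -4)/8.0623 = (-0.1240, 0.4961, 0.4961, -0.4961, -0.4961).
r_{12} = q_1·c_2 = -2.9768.
u_2 = c_2 + 2.9768·q_1 = (3.6308, 0.4769, -1.5231, 1.5231, -3.4769).

u_2 = (3.6308, 0.4769, -1.5231, 1.5231, -3.4769)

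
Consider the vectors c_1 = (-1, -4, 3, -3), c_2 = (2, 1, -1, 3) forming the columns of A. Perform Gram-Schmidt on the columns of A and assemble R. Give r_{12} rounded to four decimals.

r_{12} = -3.0426

c_1 = (-1, -4, 3, -3); ‖c_1‖ = 5.9161, so e_1 = (-0.1690, -0.6761, 0.5071, -0.5071).
r_{12} = e_1·c_2 = -3.0426.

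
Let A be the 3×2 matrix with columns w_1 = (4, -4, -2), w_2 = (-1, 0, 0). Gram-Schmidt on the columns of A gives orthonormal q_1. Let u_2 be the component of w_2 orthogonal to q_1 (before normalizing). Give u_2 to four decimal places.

w_1 = (4, -4, -2); ‖w_1‖ = 6.0000, so q_1 = (0.6667, -0.6667, -0.3333).
q_1·w_2 = 0.6667·(-1) + (-0.6667)·0 + (-0.3333)·0 = -0.6667.
u_2 = w_2 + 0.6667·q_1 = (-0.5556, -0.4444, -0.2222).

u_2 = (-0.5556, -0.4444, -0.2222)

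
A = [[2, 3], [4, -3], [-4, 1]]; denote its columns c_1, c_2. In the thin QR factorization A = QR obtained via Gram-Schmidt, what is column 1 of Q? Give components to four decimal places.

c_1 = (2, 4, -4); ‖c_1‖ = 6.0000, so q_1 = (0.3333, 0.6667, -0.6667).

q_1 = (0.3333, 0.6667, -0.6667)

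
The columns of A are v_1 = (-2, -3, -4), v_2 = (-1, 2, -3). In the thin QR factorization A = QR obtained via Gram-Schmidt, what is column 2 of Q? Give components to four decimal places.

e_1 = v_1/‖v_1‖ = (-2, -3, -4)/5.3852 = (-0.3714, -0.5571, -0.7428).
r_{12} = e_1·v_2 = 1.4856.
u_2 = v_2 − 1.4856·e_1 = (-0.4483, 2.8276, -1.8966).
‖u_2‖ = 3.4341, so e_2 = (-0.1305, 0.8234, -0.5523).

e_2 = (-0.1305, 0.8234, -0.5523)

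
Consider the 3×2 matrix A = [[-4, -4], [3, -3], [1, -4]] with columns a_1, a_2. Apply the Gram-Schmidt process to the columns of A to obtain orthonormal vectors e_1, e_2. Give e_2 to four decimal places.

a_1 = (-4, 3, 1); ‖a_1‖ = 5.0990, so e_1 = (-0.7845, 0.5883, 0.1961).
e_1·a_2 = (-0.7845)·(-4) + 0.5883·(-3) + 0.1961·(-4) = 0.5883.
u_2 = a_2 − 0.5883·e_1 = (-3.5385, -3.3462, -4.1154).
‖u_2‖ = 6.3760, so e_2 = (-0.5550, -0.5248, -0.6454).

e_2 = (-0.5550, -0.5248, -0.6454)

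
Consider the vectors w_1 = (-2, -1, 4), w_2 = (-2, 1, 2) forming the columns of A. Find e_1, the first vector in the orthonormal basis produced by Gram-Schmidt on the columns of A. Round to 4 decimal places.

e_1 = w_1/‖w_1‖ = (-2, -1, 4)/4.5826 = (-0.4364, -0.2182, 0.8729).

e_1 = (-0.4364, -0.2182, 0.8729)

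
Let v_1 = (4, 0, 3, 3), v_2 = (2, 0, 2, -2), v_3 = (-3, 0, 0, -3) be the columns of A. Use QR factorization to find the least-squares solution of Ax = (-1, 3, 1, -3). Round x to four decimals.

v_1 = (4, 0, 3, 3); ‖v_1‖ = 5.8310, so q_1 = (0.6860, 0.0000, 0.5145, 0.5145).
q_1·v_2 = 0.6860·2 + 0.0000·0 + 0.5145·2 + 0.5145·(-2) = 1.3720.
u_2 = v_2 − 1.3720·q_1 = (1.0588, 0.0000, 1.2941, -2.7059).
‖u_2‖ = 3.1808, so q_2 = (0.3329, 0.0000, 0.4068, -0.8507).
q_1·v_3 = 0.6860·(-3) + 0.0000·0 + 0.5145·0 + 0.5145·(-3) = -3.6015; q_2·v_3 = 0.3329·(-3) + 0.0000·0 + 0.4068·0 + (-0.8507)·(-3) = 1.5534.
u_3 = v_3 + 3.6015·q_1 − 1.5534·q_2 = (-1.0465, 0.0000, 1.2209, 0.1744).
‖u_3‖ = 1.6175, so q_3 = (-0.6470, 0.0000, 0.7548, 0.1078).
Qᵀb = (-1.7150, 2.6260, 1.0783).
Back-substitute: x_3 = 1.0783/1.6175 = 0.6667.
x_2 = (2.6260 − 1.5534·0.6667)/3.1808 = 0.5000.
x_1 = (-1.7150 − 1.3720·0.5000 + 3.6015·0.6667)/5.8310 = 0.0000.

x = (0.0000, 0.5000, 0.6667)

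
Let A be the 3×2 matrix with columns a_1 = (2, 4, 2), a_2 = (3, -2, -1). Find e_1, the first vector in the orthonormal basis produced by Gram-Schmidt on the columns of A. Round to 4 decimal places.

e_1 = (0.4082, 0.8165, 0.4082)

a_1 = (2, 4, 2); ‖a_1‖ = 4.8990, so e_1 = (0.4082, 0.8165, 0.4082).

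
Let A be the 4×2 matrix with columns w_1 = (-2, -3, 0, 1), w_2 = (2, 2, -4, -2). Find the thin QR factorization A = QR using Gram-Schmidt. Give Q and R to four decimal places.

w_1 = (-2, -3, 0, 1); ‖w_1‖ = 3.7417, so e_1 = (-0.5345, -0.8018, 0.0000, 0.2673).
e_1·w_2 = (-0.5345)·2 + (-0.8018)·2 + 0.0000·(-4) + 0.2673·(-2) = -3.2071.
u_2 = w_2 + 3.2071·e_1 = (0.2857, -0.5714, -4.0000, -1.1429).
‖u_2‖ = 4.2088, so e_2 = (0.0679, -0.1358, -0.9504, -0.2715).

Q = [[-0.5345, 0.0679], [-0.8018, -0.1358], [0.0000, -0.9504], [0.2673, -0.2715]], R = [[3.7417, -3.2071], [0.0000, 4.2088]]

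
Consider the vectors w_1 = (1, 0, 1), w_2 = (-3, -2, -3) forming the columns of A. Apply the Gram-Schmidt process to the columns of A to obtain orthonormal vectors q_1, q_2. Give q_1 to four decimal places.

w_1 = (1, 0, 1); ‖w_1‖ = 1.4142, so q_1 = (0.7071, 0.0000, 0.7071).

q_1 = (0.7071, 0.0000, 0.7071)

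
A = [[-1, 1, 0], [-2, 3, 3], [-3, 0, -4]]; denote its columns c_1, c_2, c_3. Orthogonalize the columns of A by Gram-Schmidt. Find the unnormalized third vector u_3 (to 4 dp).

c_1 = (-1, -2, -3); ‖c_1‖ = 3.7417, so e_1 = (-0.2673, -0.5345, -0.8018).
e_1·c_2 = (-0.2673)·1 + (-0.5345)·3 + (-0.8018)·0 = -1.8708.
u_2 = c_2 + 1.8708·e_1 = (0.5000, 2.0000, -1.5000).
‖u_2‖ = 2.5495, so e_2 = (0.1961, 0.7845, -0.5883).
e_1·c_3 = (-0.2673)·0 + (-0.5345)·3 + (-0.8018)·(-4) = 1.6036; e_2·c_3 = 0.1961·0 + 0.7845·3 + (-0.5883)·(-4) = 4.7068.
u_3 = c_3 − 1.6036·e_1 − 4.7068·e_2 = (-0.4945, 0.1648, 0.0549).

u_3 = (-0.4945, 0.1648, 0.0549)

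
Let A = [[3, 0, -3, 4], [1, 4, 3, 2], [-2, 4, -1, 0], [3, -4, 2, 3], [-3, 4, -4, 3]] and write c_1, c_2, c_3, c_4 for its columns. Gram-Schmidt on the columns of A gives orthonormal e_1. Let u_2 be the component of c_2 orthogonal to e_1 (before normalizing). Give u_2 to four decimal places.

c_1 = (3, 1, -2, 3, -3); ‖c_1‖ = 5.6569, so e_1 = (0.5303, 0.1768, -0.3536, 0.5303, -0.5303).
e_1·c_2 = 0.5303·0 + 0.1768·4 + (-0.3536)·4 + 0.5303·(-4) + (-0.5303)·4 = -4.9497.
u_2 = c_2 + 4.9497·e_1 = (2.6250, 4.8750, 2.2500, -1.3750, 1.3750).

u_2 = (2.6250, 4.8750, 2.2500, -1.3750, 1.3750)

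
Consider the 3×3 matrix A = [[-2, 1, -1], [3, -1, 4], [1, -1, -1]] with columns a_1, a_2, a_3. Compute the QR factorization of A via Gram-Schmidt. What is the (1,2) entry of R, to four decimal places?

e_1 = a_1/‖a_1‖ = (-2, 3, 1)/3.7417 = (-0.5345, 0.8018, 0.2673).
r_{12} = e_1·a_2 = -1.6036.

r_{12} = -1.6036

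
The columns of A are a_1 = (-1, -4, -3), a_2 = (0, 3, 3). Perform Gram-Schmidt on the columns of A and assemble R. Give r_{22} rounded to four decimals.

a_1 = (-1, -4, -3); ‖a_1‖ = 5.0990, so q_1 = (-0.1961, -0.7845, -0.5883).
q_1·a_2 = (-0.1961)·0 + (-0.7845)·3 + (-0.5883)·3 = -4.1184.
u_2 = a_2 + 4.1184·q_1 = (-0.8077, -0.2308, 0.5769).
r_{22} = ‖u_2‖ = 1.0190.

r_{22} = 1.0190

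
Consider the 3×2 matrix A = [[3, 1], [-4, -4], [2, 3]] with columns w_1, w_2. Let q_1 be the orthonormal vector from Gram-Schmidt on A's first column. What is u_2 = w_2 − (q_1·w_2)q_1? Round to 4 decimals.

w_1 = (3, -4, 2); ‖w_1‖ = 5.3852, so q_1 = (0.5571, -0.7428, 0.3714).
q_1·w_2 = 0.5571·1 + (-0.7428)·(-4) + 0.3714·3 = 4.6424.
u_2 = w_2 − 4.6424·q_1 = (-1.5862, -0.5517, 1.2759).

u_2 = (-1.5862, -0.5517, 1.2759)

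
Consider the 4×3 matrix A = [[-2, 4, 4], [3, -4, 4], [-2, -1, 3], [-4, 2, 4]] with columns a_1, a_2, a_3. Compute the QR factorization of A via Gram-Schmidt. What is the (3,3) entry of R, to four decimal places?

r_{33} = 6.4867

a_1 = (-2, 3, -2, -4); ‖a_1‖ = 5.7446, so q_1 = (-0.3482, 0.5222, -0.3482, -0.6963).
q_1·a_2 = (-0.3482)·4 + 0.5222·(-4) + (-0.3482)·(-1) + (-0.6963)·2 = -4.5260.
u_2 = a_2 + 4.5260·q_1 = (2.4242, -1.6364, -2.5758, -1.1515).
‖u_2‖ = 4.0639, so q_2 = (0.5965, -0.4027, -0.6338, -0.2834).
q_1·a_3 = (-0.3482)·4 + 0.5222·4 + (-0.3482)·3 + (-0.6963)·4 = -3.1334; q_2·a_3 = 0.5965·4 + (-0.4027)·4 + (-0.6338)·3 + (-0.2834)·4 = -2.2594.
u_3 = a_3 + 3.1334·q_1 + 2.2594·q_2 = (4.2569, 4.7266, 0.4771, 1.1780).
r_{33} = ‖u_3‖ = 6.4867.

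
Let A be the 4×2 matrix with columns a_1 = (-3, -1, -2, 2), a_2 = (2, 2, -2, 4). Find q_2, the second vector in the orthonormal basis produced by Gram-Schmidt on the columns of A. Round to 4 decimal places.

q_1 = a_1/‖a_1‖ = (-3, -1, -2, 2)/4.2426 = (-0.7071, -0.2357, -0.4714, 0.4714).
r_{12} = q_1·a_2 = 0.9428.
u_2 = a_2 − 0.9428·q_1 = (2.6667, 2.2222, -1.5556, 3.5556).
‖u_2‖ = 5.2068, so q_2 = (0.5121, 0.4268, -0.2988, 0.6829).

q_2 = (0.5121, 0.4268, -0.2988, 0.6829)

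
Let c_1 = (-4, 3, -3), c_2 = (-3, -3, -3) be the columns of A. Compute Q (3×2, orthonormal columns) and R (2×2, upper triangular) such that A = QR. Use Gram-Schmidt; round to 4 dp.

c_1 = (-4, 3, -3); ‖c_1‖ = 5.8310, so q_1 = (-0.6860, 0.5145, -0.5145).
q_1·c_2 = (-0.6860)·(-3) + 0.5145·(-3) + (-0.5145)·(-3) = 2.0580.
u_2 = c_2 − 2.0580·q_1 = (-1.5882, -4.0588, -1.9412).
‖u_2‖ = 4.7712, so q_2 = (-0.3329, -0.8507, -0.4068).

Q = [[-0.6860, -0.3329], [0.5145, -0.8507], [-0.5145, -0.4068]], R = [[5.8310, 2.0580], [0.0000, 4.7712]]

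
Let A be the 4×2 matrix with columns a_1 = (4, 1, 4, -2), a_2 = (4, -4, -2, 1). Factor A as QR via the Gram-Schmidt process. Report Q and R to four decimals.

Q = [[0.6576, 0.6230], [0.1644, -0.6675], [0.6576, -0.3649], [-0.3288, 0.1824]], R = [[6.0828, 0.3288], [0.0000, 6.0739]]

a_1 = (4, 1, 4, -2); ‖a_1‖ = 6.0828, so q_1 = (0.6576, 0.1644, 0.6576, -0.3288).
q_1·a_2 = 0.6576·4 + 0.1644·(-4) + 0.6576·(-2) + (-0.3288)·1 = 0.3288.
u_2 = a_2 − 0.3288·q_1 = (3.7838, -4.0541, -2.2162, 1.1081).
‖u_2‖ = 6.0739, so q_2 = (0.6230, -0.6675, -0.3649, 0.1824).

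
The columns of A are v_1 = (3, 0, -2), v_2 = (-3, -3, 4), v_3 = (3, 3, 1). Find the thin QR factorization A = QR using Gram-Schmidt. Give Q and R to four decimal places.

e_1 = v_1/‖v_1‖ = (3, 0, -2)/3.6056 = (0.8321, 0.0000, -0.5547).
r_{12} = e_1·v_2 = -4.7150.
u_2 = v_2 + 4.7150·e_1 = (0.9231, -3.0000, 1.3846).
‖u_2‖ = 3.4306, so e_2 = (0.2691, -0.8745, 0.4036).
r_{13} = e_1·v_3 = 1.9415; r_{23} = e_2·v_3 = -1.4126.
u_3 = v_3 − 1.9415·e_1 + 1.4126·e_2 = (1.7647, 1.7647, 2.6471).
‖u_3‖ = 3.6380, so e_3 = (0.4851, 0.4851, 0.7276).

Q = [[0.8321, 0.2691, 0.4851], [0.0000, -0.8745, 0.4851], [-0.5547, 0.4036, 0.7276]], R = [[3.6056, -4.7150, 1.9415], [0.0000, 3.4306, -1.4126], [0.0000, 0.0000, 3.6380]]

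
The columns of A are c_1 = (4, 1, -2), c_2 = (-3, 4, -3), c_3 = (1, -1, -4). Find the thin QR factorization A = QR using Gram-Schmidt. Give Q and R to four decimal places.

q_1 = c_1/‖c_1‖ = (4, 1, -2)/4.5826 = (0.8729, 0.2182, -0.4364).
r_{12} = q_1·c_2 = -0.4364.
u_2 = c_2 + 0.4364·q_1 = (-2.6190, 4.0952, -3.1905).
‖u_2‖ = 5.8146, so q_2 = (-0.4504, 0.7043, -0.5487).
r_{13} = q_1·c_3 = 2.4004; r_{23} = q_2·c_3 = 1.0401.
u_3 = c_3 − 2.4004·q_1 − 1.0401·q_2 = (-0.6268, -2.2563, -2.3817).
‖u_3‖ = 3.3401, so q_3 = (-0.1876, -0.6755, -0.7131).

Q = [[0.8729, -0.4504, -0.1876], [0.2182, 0.7043, -0.6755], [-0.4364, -0.5487, -0.7131]], R = [[4.5826, -0.4364, 2.4004], [0.0000, 5.8146, 1.0401], [0.0000, 0.0000, 3.3401]]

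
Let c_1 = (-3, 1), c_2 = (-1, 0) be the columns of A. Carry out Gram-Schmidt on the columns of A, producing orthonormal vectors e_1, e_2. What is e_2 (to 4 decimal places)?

e_2 = (-0.3162, -0.9487)

c_1 = (-3, 1); ‖c_1‖ = 3.1623, so e_1 = (-0.9487, 0.3162).
e_1·c_2 = (-0.9487)·(-1) + 0.3162·0 = 0.9487.
u_2 = c_2 − 0.9487·e_1 = (-0.1000, -0.3000).
‖u_2‖ = 0.3162, so e_2 = (-0.3162, -0.9487).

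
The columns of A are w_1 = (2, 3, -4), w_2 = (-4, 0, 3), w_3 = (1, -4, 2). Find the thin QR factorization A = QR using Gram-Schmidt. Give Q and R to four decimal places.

w_1 = (2, 3, -4); ‖w_1‖ = 5.3852, so e_1 = (0.3714, 0.5571, -0.7428).
e_1·w_2 = 0.3714·(-4) + 0.5571·0 + (-0.7428)·3 = -3.7139.
u_2 = w_2 + 3.7139·e_1 = (-2.6207, 2.0690, 0.2414).
‖u_2‖ = 3.3477, so e_2 = (-0.7828, 0.6180, 0.0721).
e_1·w_3 = 0.3714·1 + 0.5571·(-4) + (-0.7428)·2 = -3.3425; e_2·w_3 = (-0.7828)·1 + 0.6180·(-4) + 0.0721·2 = -3.1108.
u_3 = w_3 + 3.3425·e_1 + 3.1108·e_2 = (-0.1938, -0.2154, -0.2585).
‖u_3‖ = 0.3883, so e_3 = (-0.4992, -0.5547, -0.6656).

Q = [[0.3714, -0.7828, -0.4992], [0.5571, 0.6180, -0.5547], [-0.7428, 0.0721, -0.6656]], R = [[5.3852, -3.7139, -3.3425], [0.0000, 3.3477, -3.1108], [0.0000, 0.0000, 0.3883]]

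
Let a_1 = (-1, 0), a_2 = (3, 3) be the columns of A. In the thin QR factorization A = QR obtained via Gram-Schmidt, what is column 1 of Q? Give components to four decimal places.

e_1 = (-1.0000, 0.0000)

e_1 = a_1/‖a_1‖ = (-1, 0)/1.0000 = (-1.0000, 0.0000).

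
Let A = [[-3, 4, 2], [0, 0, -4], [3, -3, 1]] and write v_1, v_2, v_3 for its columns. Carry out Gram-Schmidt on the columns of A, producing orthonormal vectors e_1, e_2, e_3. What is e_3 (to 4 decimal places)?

v_1 = (-3, 0, 3); ‖v_1‖ = 4.2426, so e_1 = (-0.7071, 0.0000, 0.7071).
e_1·v_2 = (-0.7071)·4 + 0.0000·0 + 0.7071·(-3) = -4.9497.
u_2 = v_2 + 4.9497·e_1 = (0.5000, 0.0000, 0.5000).
‖u_2‖ = 0.7071, so e_2 = (0.7071, 0.0000, 0.7071).
e_1·v_3 = (-0.7071)·2 + 0.0000·(-4) + 0.7071·1 = -0.7071; e_2·v_3 = 0.7071·2 + 0.0000·(-4) + 0.7071·1 = 2.1213.
u_3 = v_3 + 0.7071·e_1 − 2.1213·e_2 = (0.0000, -4.0000, 0.0000).
‖u_3‖ = 4.0000, so e_3 = (0.0000, -1.0000, 0.0000).

e_3 = (0.0000, -1.0000, 0.0000)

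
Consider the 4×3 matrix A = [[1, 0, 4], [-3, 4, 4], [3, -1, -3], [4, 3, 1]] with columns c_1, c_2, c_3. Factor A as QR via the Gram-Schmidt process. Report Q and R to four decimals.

Q = [[0.1690, 0.0169, 0.9565], [-0.5071, 0.7377, -0.0336], [0.5071, -0.1464, -0.2853], [0.6761, 0.6589, -0.0503]], R = [[5.9161, -0.5071, -2.1974], [0.0000, 5.0737, 4.1164], [0.0000, 0.0000, 4.4974]]

c_1 = (1, -3, 3, 4); ‖c_1‖ = 5.9161, so q_1 = (0.1690, -0.5071, 0.5071, 0.6761).
q_1·c_2 = 0.1690·0 + (-0.5071)·4 + 0.5071·(-1) + 0.6761·3 = -0.5071.
u_2 = c_2 + 0.5071·q_1 = (0.0857, 3.7429, -0.7429, 3.3429).
‖u_2‖ = 5.0737, so q_2 = (0.0169, 0.7377, -0.1464, 0.6589).
q_1·c_3 = 0.1690·4 + (-0.5071)·4 + 0.5071·(-3) + 0.6761·1 = -2.1974; q_2·c_3 = 0.0169·4 + 0.7377·4 + (-0.1464)·(-3) + 0.6589·1 = 4.1164.
u_3 = c_3 + 2.1974·q_1 − 4.1164·q_2 = (4.3019, -0.1509, -1.2830, -0.2264).
‖u_3‖ = 4.4974, so q_3 = (0.9565, -0.0336, -0.2853, -0.0503).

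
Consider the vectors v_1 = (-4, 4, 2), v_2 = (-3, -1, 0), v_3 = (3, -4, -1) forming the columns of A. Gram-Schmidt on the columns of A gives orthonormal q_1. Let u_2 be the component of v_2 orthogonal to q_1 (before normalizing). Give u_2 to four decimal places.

q_1 = v_1/‖v_1‖ = (-4, 4, 2)/6.0000 = (-0.6667, 0.6667, 0.3333).
r_{12} = q_1·v_2 = 1.3333.
u_2 = v_2 − 1.3333·q_1 = (-2.1111, -1.8889, -0.4444).

u_2 = (-2.1111, -1.8889, -0.4444)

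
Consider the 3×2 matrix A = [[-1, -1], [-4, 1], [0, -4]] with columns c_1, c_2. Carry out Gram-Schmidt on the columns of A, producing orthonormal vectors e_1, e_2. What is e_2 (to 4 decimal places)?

e_2 = (-0.2815, 0.0704, -0.9570)

c_1 = (-1, -4, 0); ‖c_1‖ = 4.1231, so e_1 = (-0.2425, -0.9701, 0.0000).
e_1·c_2 = (-0.2425)·(-1) + (-0.9701)·1 + 0.0000·(-4) = -0.7276.
u_2 = c_2 + 0.7276·e_1 = (-1.1765, 0.2941, -4.0000).
‖u_2‖ = 4.1798, so e_2 = (-0.2815, 0.0704, -0.9570).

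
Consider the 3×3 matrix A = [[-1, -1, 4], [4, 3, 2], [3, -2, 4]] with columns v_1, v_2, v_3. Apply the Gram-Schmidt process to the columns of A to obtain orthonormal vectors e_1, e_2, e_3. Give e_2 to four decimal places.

e_1 = v_1/‖v_1‖ = (-1, 4, 3)/5.0990 = (-0.1961, 0.7845, 0.5883).
r_{12} = e_1·v_2 = 1.3728.
u_2 = v_2 − 1.3728·e_1 = (-0.7308, 1.9231, -2.8077).
‖u_2‖ = 3.4807, so e_2 = (-0.2099, 0.5525, -0.8066).

e_2 = (-0.2099, 0.5525, -0.8066)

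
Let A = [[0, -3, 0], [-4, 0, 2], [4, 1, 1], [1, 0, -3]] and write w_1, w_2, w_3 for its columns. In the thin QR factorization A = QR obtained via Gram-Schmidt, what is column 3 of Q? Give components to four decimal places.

w_1 = (0, -4, 4, 1); ‖w_1‖ = 5.7446, so e_1 = (0.0000, -0.6963, 0.6963, 0.1741).
e_1·w_2 = 0.0000·(-3) + (-0.6963)·0 + 0.6963·1 + 0.1741·0 = 0.6963.
u_2 = w_2 − 0.6963·e_1 = (-3.0000, 0.4848, 0.5152, -0.1212).
‖u_2‖ = 3.0847, so e_2 = (-0.9726, 0.1572, 0.1670, -0.0393).
e_1·w_3 = 0.0000·0 + (-0.6963)·2 + 0.6963·1 + 0.1741·(-3) = -1.2185; e_2·w_3 = (-0.9726)·0 + 0.1572·2 + 0.1670·1 + (-0.0393)·(-3) = 0.5992.
u_3 = w_3 + 1.2185·e_1 − 0.5992·e_2 = (0.5828, 1.0573, 1.7484, -2.7643).
‖u_3‖ = 3.4866, so e_3 = (0.1672, 0.3033, 0.5015, -0.7929).

e_3 = (0.1672, 0.3033, 0.5015, -0.7929)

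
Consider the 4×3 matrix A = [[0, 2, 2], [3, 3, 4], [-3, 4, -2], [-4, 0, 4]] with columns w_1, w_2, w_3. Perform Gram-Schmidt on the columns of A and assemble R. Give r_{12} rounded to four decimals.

w_1 = (0, 3, -3, -4); ‖w_1‖ = 5.8310, so e_1 = (0.0000, 0.5145, -0.5145, -0.6860).
r_{12} = e_1·w_2 = -0.5145.

r_{12} = -0.5145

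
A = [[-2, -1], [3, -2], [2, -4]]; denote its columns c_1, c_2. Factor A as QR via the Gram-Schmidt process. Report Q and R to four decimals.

c_1 = (-2, 3, 2); ‖c_1‖ = 4.1231, so e_1 = (-0.4851, 0.7276, 0.4851).
e_1·c_2 = (-0.4851)·(-1) + 0.7276·(-2) + 0.4851·(-4) = -2.9104.
u_2 = c_2 + 2.9104·e_1 = (-2.4118, 0.1176, -2.5882).
‖u_2‖ = 3.5397, so e_2 = (-0.6813, 0.0332, -0.7312).

Q = [[-0.4851, -0.6813], [0.7276, 0.0332], [0.4851, -0.7312]], R = [[4.1231, -2.9104], [0.0000, 3.5397]]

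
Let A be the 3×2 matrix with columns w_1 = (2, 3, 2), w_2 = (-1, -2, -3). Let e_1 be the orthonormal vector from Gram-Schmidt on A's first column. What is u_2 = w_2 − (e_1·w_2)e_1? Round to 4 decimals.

e_1 = w_1/‖w_1‖ = (2, 3, 2)/4.1231 = (0.4851, 0.7276, 0.4851).
r_{12} = e_1·w_2 = -3.3955.
u_2 = w_2 + 3.3955·e_1 = (0.6471, 0.4706, -1.3529).

u_2 = (0.6471, 0.4706, -1.3529)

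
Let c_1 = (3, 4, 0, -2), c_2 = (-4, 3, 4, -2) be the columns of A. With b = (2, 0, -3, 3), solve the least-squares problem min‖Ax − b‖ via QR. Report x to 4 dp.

c_1 = (3, 4, 0, -2); ‖c_1‖ = 5.3852, so q_1 = (0.5571, 0.7428, 0.0000, -0.3714).
q_1·c_2 = 0.5571·(-4) + 0.7428·3 + 0.0000·4 + (-0.3714)·(-2) = 0.7428.
u_2 = c_2 − 0.7428·q_1 = (-4.4138, 2.4483, 4.0000, -1.7241).
‖u_2‖ = 6.6670, so q_2 = (-0.6620, 0.3672, 0.6000, -0.2586).
Qᵀb = (0.0000, -3.8998).
Back-substitute: x_2 = -3.8998/6.6670 = -0.5849.
x_1 = (0.0000 − 0.7428·(-0.5849))/5.3852 = 0.0807.

x = (0.0807, -0.5849)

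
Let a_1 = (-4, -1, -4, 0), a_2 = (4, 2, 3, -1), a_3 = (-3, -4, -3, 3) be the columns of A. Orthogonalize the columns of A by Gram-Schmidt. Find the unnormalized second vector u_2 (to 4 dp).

e_1 = a_1/‖a_1‖ = (-4, -1, -4, 0)/5.7446 = (-0.6963, -0.1741, -0.6963, 0.0000).
r_{12} = e_1·a_2 = -5.2223.
u_2 = a_2 + 5.2223·e_1 = (0.3636, 1.0909, -0.6364, -1.0000).

u_2 = (0.3636, 1.0909, -0.6364, -1.0000)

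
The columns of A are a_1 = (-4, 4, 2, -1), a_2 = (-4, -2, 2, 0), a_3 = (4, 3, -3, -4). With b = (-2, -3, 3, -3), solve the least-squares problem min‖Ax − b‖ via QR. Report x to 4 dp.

x = (-0.3408, 1.8155, 0.6958)

a_1 = (-4, 4, 2, -1); ‖a_1‖ = 6.0828, so e_1 = (-0.6576, 0.6576, 0.3288, -0.1644).
e_1·a_2 = (-0.6576)·(-4) + 0.6576·(-2) + 0.3288·2 + (-0.1644)·0 = 1.9728.
u_2 = a_2 − 1.9728·e_1 = (-2.7027, -3.2973, 1.3514, 0.3243).
‖u_2‖ = 4.4842, so e_2 = (-0.6027, -0.7353, 0.3014, 0.0723).
e_1·a_3 = (-0.6576)·4 + 0.6576·3 + 0.3288·(-3) + (-0.1644)·(-4) = -0.9864; e_2·a_3 = (-0.6027)·4 + (-0.7353)·3 + 0.3014·(-3) + 0.0723·(-4) = -5.8102.
u_3 = a_3 + 0.9864·e_1 + 5.8102·e_2 = (-0.1505, -0.6237, -0.9247, -3.7419).
‖u_3‖ = 3.9075, so e_3 = (-0.0385, -0.1596, -0.2367, -0.9576).
Qᵀb = (0.8220, 4.0985, 2.7188).
Back-substitute: x_3 = 2.7188/3.9075 = 0.6958.
x_2 = (4.0985 + 5.8102·0.6958)/4.4842 = 1.8155.
x_1 = (0.8220 − 1.9728·1.8155 + 0.9864·0.6958)/6.0828 = -0.3408.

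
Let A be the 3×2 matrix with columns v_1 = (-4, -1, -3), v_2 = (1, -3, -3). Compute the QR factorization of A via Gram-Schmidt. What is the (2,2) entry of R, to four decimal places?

q_1 = v_1/‖v_1‖ = (-4, -1, -3)/5.0990 = (-0.7845, -0.1961, -0.5883).
r_{12} = q_1·v_2 = 1.5689.
u_2 = v_2 − 1.5689·q_1 = (2.2308, -2.6923, -2.0769).
r_{22} = ‖u_2‖ = 4.0668.

r_{22} = 4.0668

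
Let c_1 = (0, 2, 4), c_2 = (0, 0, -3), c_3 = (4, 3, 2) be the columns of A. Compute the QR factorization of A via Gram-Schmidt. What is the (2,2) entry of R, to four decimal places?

c_1 = (0, 2, 4); ‖c_1‖ = 4.4721, so e_1 = (0.0000, 0.4472, 0.8944).
e_1·c_2 = 0.0000·0 + 0.4472·0 + 0.8944·(-3) = -2.6833.
u_2 = c_2 + 2.6833·e_1 = (0.0000, 1.2000, -0.6000).
r_{22} = ‖u_2‖ = 1.3416.

r_{22} = 1.3416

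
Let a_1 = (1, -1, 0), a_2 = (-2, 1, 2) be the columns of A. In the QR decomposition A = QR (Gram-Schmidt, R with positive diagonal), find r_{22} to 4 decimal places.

q_1 = a_1/‖a_1‖ = (1, -1, 0)/1.4142 = (0.7071, -0.7071, 0.0000).
r_{12} = q_1·a_2 = -2.1213.
u_2 = a_2 + 2.1213·q_1 = (-0.5000, -0.5000, 2.0000).
r_{22} = ‖u_2‖ = 2.1213.

r_{22} = 2.1213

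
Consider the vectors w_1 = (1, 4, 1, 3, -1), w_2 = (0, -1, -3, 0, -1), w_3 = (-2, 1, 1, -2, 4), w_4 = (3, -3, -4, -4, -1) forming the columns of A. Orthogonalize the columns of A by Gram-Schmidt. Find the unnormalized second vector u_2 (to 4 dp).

w_1 = (1, 4, 1, 3, -1); ‖w_1‖ = 5.2915, so e_1 = (0.1890, 0.7559, 0.1890, 0.5669, -0.1890).
e_1·w_2 = 0.1890·0 + 0.7559·(-1) + 0.1890·(-3) + 0.5669·0 + (-0.1890)·(-1) = -1.1339.
u_2 = w_2 + 1.1339·e_1 = (0.2143, -0.1429, -2.7857, 0.6429, -1.2143).

u_2 = (0.2143, -0.1429, -2.7857, 0.6429, -1.2143)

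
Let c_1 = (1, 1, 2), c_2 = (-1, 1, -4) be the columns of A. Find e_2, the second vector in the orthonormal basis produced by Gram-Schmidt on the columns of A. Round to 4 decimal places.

c_1 = (1, 1, 2); ‖c_1‖ = 2.4495, so e_1 = (0.4082, 0.4082, 0.8165).
e_1·c_2 = 0.4082·(-1) + 0.4082·1 + 0.8165·(-4) = -3.2660.
u_2 = c_2 + 3.2660·e_1 = (0.3333, 2.3333, -1.3333).
‖u_2‖ = 2.7080, so e_2 = (0.1231, 0.8616, -0.4924).

e_2 = (0.1231, 0.8616, -0.4924)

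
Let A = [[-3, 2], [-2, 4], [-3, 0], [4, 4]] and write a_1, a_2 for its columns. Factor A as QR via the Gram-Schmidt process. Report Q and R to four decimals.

a_1 = (-3, -2, -3, 4); ‖a_1‖ = 6.1644, so q_1 = (-0.4867, -0.3244, -0.4867, 0.6489).
q_1·a_2 = (-0.4867)·2 + (-0.3244)·4 + (-0.4867)·0 + 0.6489·4 = 0.3244.
u_2 = a_2 − 0.3244·q_1 = (2.1579, 4.1053, 0.1579, 3.7895).
‖u_2‖ = 5.9912, so q_2 = (0.3602, 0.6852, 0.0264, 0.6325).

Q = [[-0.4867, 0.3602], [-0.3244, 0.6852], [-0.4867, 0.0264], [0.6489, 0.6325]], R = [[6.1644, 0.3244], [0.0000, 5.9912]]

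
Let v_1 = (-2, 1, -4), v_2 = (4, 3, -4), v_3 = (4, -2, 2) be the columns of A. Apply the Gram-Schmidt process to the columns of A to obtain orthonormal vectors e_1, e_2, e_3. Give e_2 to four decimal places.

e_2 = (0.8503, 0.4171, -0.3209)

e_1 = v_1/‖v_1‖ = (-2, 1, -4)/4.5826 = (-0.4364, 0.2182, -0.8729).
r_{12} = e_1·v_2 = 2.4004.
u_2 = v_2 − 2.4004·e_1 = (5.0476, 2.4762, -1.9048).
‖u_2‖ = 5.9362, so e_2 = (0.8503, 0.4171, -0.3209).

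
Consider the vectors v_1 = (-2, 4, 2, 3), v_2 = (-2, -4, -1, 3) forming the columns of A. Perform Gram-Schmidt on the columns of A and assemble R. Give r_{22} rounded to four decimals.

r_{22} = 5.4076

v_1 = (-2, 4, 2, 3); ‖v_1‖ = 5.7446, so e_1 = (-0.3482, 0.6963, 0.3482, 0.5222).
e_1·v_2 = (-0.3482)·(-2) + 0.6963·(-4) + 0.3482·(-1) + 0.5222·3 = -0.8704.
u_2 = v_2 + 0.8704·e_1 = (-2.3030, -3.3939, -0.6970, 3.4545).
r_{22} = ‖u_2‖ = 5.4076.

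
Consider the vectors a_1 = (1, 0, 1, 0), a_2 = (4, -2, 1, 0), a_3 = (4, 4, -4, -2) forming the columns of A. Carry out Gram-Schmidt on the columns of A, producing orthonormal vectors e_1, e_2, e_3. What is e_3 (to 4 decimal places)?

e_1 = a_1/‖a_1‖ = (1, 0, 1, 0)/1.4142 = (0.7071, 0.0000, 0.7071, 0.0000).
r_{12} = e_1·a_2 = 3.5355.
u_2 = a_2 − 3.5355·e_1 = (1.5000, -2.0000, -1.5000, 0.0000).
‖u_2‖ = 2.9155, so e_2 = (0.5145, -0.6860, -0.5145, 0.0000).
r_{13} = e_1·a_3 = 0.0000; r_{23} = e_2·a_3 = 1.3720.
u_3 = a_3 + 0.0000·e_1 − 1.3720·e_2 = (3.2941, 4.9412, -3.2941, -2.0000).
‖u_3‖ = 7.0794, so e_3 = (0.4653, 0.6980, -0.4653, -0.2825).

e_3 = (0.4653, 0.6980, -0.4653, -0.2825)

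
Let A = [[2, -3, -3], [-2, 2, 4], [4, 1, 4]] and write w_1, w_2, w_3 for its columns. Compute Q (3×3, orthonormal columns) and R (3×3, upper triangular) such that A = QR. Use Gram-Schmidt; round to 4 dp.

Q = [[0.4082, -0.7071, 0.5774], [-0.4082, 0.4243, 0.8083], [0.8165, 0.5657, 0.1155]], R = [[4.8990, -1.2247, 0.4082], [0.0000, 3.5355, 6.0811], [0.0000, 0.0000, 1.9630]]

w_1 = (2, -2, 4); ‖w_1‖ = 4.8990, so q_1 = (0.4082, -0.4082, 0.8165).
q_1·w_2 = 0.4082·(-3) + (-0.4082)·2 + 0.8165·1 = -1.2247.
u_2 = w_2 + 1.2247·q_1 = (-2.5000, 1.5000, 2.0000).
‖u_2‖ = 3.5355, so q_2 = (-0.7071, 0.4243, 0.5657).
q_1·w_3 = 0.4082·(-3) + (-0.4082)·4 + 0.8165·4 = 0.4082; q_2·w_3 = (-0.7071)·(-3) + 0.4243·4 + 0.5657·4 = 6.0811.
u_3 = w_3 − 0.4082·q_1 − 6.0811·q_2 = (1.1333, 1.5867, 0.2267).
‖u_3‖ = 1.9630, so q_3 = (0.5774, 0.8083, 0.1155).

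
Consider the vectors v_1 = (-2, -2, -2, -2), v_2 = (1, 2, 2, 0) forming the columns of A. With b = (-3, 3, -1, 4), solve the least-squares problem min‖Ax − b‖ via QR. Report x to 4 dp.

x = (-1.0000, -1.0000)

e_1 = v_1/‖v_1‖ = (-2, -2, -2, -2)/4.0000 = (-0.5000, -0.5000, -0.5000, -0.5000).
r_{12} = e_1·v_2 = -2.5000.
u_2 = v_2 + 2.5000·e_1 = (-0.2500, 0.7500, 0.7500, -1.2500).
‖u_2‖ = 1.6583, so e_2 = (-0.1508, 0.4523, 0.4523, -0.7538).
Qᵀb = (-1.5000, -1.6583).
Back-substitute: x_2 = -1.6583/1.6583 = -1.0000.
x_1 = (-1.5000 + 2.5000·(-1.0000))/4.0000 = -1.0000.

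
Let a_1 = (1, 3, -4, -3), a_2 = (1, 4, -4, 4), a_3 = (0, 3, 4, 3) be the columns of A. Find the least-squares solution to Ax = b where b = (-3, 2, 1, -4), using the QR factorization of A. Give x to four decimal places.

x = (0.8986, -0.7044, 0.5298)

a_1 = (1, 3, -4, -3); ‖a_1‖ = 5.9161, so q_1 = (0.1690, 0.5071, -0.6761, -0.5071).
q_1·a_2 = 0.1690·1 + 0.5071·4 + (-0.6761)·(-4) + (-0.5071)·4 = 2.8735.
u_2 = a_2 − 2.8735·q_1 = (0.5143, 2.5429, -2.0571, 5.4571).
‖u_2‖ = 6.3830, so q_2 = (0.0806, 0.3984, -0.3223, 0.8549).
q_1·a_3 = 0.1690·0 + 0.5071·3 + (-0.6761)·4 + (-0.5071)·3 = -2.7045; q_2·a_3 = 0.0806·0 + 0.3984·3 + (-0.3223)·4 + 0.8549·3 = 2.4708.
u_3 = a_3 + 2.7045·q_1 − 2.4708·q_2 = (0.2581, 3.3871, 2.9677, -0.4839).
‖u_3‖ = 4.5366, so q_3 = (0.0569, 0.7466, 0.6542, -0.1067).
Qᵀb = (1.8593, -3.1870, 2.4034).
Back-substitute: x_3 = 2.4034/4.5366 = 0.5298.
x_2 = (-3.1870 − 2.4708·0.5298)/6.3830 = -0.7044.
x_1 = (1.8593 − 2.8735·(-0.7044) + 2.7045·0.5298)/5.9161 = 0.8986.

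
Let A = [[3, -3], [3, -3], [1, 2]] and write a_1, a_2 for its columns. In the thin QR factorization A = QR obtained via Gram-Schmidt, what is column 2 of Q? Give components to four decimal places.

q_2 = (-0.1622, -0.1622, 0.9733)

q_1 = a_1/‖a_1‖ = (3, 3, 1)/4.3589 = (0.6882, 0.6882, 0.2294).
r_{12} = q_1·a_2 = -3.6707.
u_2 = a_2 + 3.6707·q_1 = (-0.4737, -0.4737, 2.8421).
‖u_2‖ = 2.9200, so q_2 = (-0.1622, -0.1622, 0.9733).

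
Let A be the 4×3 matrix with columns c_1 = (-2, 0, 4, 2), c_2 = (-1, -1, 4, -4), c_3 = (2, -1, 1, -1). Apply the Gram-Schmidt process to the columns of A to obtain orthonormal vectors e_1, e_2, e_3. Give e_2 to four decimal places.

c_1 = (-2, 0, 4, 2); ‖c_1‖ = 4.8990, so e_1 = (-0.4082, 0.0000, 0.8165, 0.4082).
e_1·c_2 = (-0.4082)·(-1) + 0.0000·(-1) + 0.8165·4 + 0.4082·(-4) = 2.0412.
u_2 = c_2 − 2.0412·e_1 = (-0.1667, -1.0000, 2.3333, -4.8333).
‖u_2‖ = 5.4620, so e_2 = (-0.0305, -0.1831, 0.4272, -0.8849).

e_2 = (-0.0305, -0.1831, 0.4272, -0.8849)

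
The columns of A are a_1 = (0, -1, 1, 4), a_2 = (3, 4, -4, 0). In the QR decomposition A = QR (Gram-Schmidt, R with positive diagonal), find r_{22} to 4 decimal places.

q_1 = a_1/‖a_1‖ = (0, -1, 1, 4)/4.2426 = (0.0000, -0.2357, 0.2357, 0.9428).
r_{12} = q_1·a_2 = -1.8856.
u_2 = a_2 + 1.8856·q_1 = (3.0000, 3.5556, -3.5556, 1.7778).
r_{22} = ‖u_2‖ = 6.1192.

r_{22} = 6.1192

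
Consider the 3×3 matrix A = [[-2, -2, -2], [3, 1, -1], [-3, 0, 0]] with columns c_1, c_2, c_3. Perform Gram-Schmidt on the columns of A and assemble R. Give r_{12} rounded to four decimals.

r_{12} = 1.4924

c_1 = (-2, 3, -3); ‖c_1‖ = 4.6904, so e_1 = (-0.4264, 0.6396, -0.6396).
r_{12} = e_1·c_2 = 1.4924.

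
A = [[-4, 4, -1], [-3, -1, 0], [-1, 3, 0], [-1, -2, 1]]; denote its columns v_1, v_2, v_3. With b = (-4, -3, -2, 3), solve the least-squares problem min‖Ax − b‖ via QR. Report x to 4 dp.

x = (0.5796, -0.0918, 2.3551)

v_1 = (-4, -3, -1, -1); ‖v_1‖ = 5.1962, so q_1 = (-0.7698, -0.5774, -0.1925, -0.1925).
q_1·v_2 = (-0.7698)·4 + (-0.5774)·(-1) + (-0.1925)·3 + (-0.1925)·(-2) = -2.6943.
u_2 = v_2 + 2.6943·q_1 = (1.9259, -2.5556, 2.4815, -2.5185).
‖u_2‖ = 4.7687, so q_2 = (0.4039, -0.5359, 0.5204, -0.5281).
q_1·v_3 = (-0.7698)·(-1) + (-0.5774)·0 + (-0.1925)·0 + (-0.1925)·1 = 0.5774; q_2·v_3 = 0.4039·(-1) + (-0.5359)·0 + 0.5204·0 + (-0.5281)·1 = -0.9320.
u_3 = v_3 − 0.5774·q_1 + 0.9320·q_2 = (-0.1792, -0.1661, 0.5961, 0.6189).
‖u_3‖ = 0.8933, so q_3 = (-0.2005, -0.1860, 0.6673, 0.6928).
Qᵀb = (4.6188, -2.6329, 2.1039).
Back-substitute: x_3 = 2.1039/0.8933 = 2.3551.
x_2 = (-2.6329 + 0.9320·2.3551)/4.7687 = -0.0918.
x_1 = (4.6188 + 2.6943·(-0.0918) − 0.5774·2.3551)/5.1962 = 0.5796.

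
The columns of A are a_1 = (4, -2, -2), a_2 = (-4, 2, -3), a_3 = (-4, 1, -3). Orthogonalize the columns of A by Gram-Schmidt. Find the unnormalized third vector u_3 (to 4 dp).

u_3 = (-0.4000, -0.8000, 0.0000)

a_1 = (4, -2, -2); ‖a_1‖ = 4.8990, so e_1 = (0.8165, -0.4082, -0.4082).
e_1·a_2 = 0.8165·(-4) + (-0.4082)·2 + (-0.4082)·(-3) = -2.8577.
u_2 = a_2 + 2.8577·e_1 = (-1.6667, 0.8333, -4.1667).
‖u_2‖ = 4.5644, so e_2 = (-0.3651, 0.1826, -0.9129).
e_1·a_3 = 0.8165·(-4) + (-0.4082)·1 + (-0.4082)·(-3) = -2.4495; e_2·a_3 = (-0.3651)·(-4) + 0.1826·1 + (-0.9129)·(-3) = 4.3818.
u_3 = a_3 + 2.4495·e_1 − 4.3818·e_2 = (-0.4000, -0.8000, 0.0000).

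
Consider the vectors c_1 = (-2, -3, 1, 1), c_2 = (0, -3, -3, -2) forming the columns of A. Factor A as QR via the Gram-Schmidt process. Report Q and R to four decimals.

Q = [[-0.5164, 0.1166], [-0.7746, -0.4808], [0.2582, -0.7140], [0.2582, -0.4954]], R = [[3.8730, 1.0328], [0.0000, 4.5753]]

c_1 = (-2, -3, 1, 1); ‖c_1‖ = 3.8730, so q_1 = (-0.5164, -0.7746, 0.2582, 0.2582).
q_1·c_2 = (-0.5164)·0 + (-0.7746)·(-3) + 0.2582·(-3) + 0.2582·(-2) = 1.0328.
u_2 = c_2 − 1.0328·q_1 = (0.5333, -2.2000, -3.2667, -2.2667).
‖u_2‖ = 4.5753, so q_2 = (0.1166, -0.4808, -0.7140, -0.4954).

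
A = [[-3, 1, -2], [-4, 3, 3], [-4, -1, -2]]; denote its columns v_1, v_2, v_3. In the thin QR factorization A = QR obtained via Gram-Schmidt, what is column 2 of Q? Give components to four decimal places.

q_2 = (0.0688, 0.6792, -0.7308)

v_1 = (-3, -4, -4); ‖v_1‖ = 6.4031, so q_1 = (-0.4685, -0.6247, -0.6247).
q_1·v_2 = (-0.4685)·1 + (-0.6247)·3 + (-0.6247)·(-1) = -1.7179.
u_2 = v_2 + 1.7179·q_1 = (0.1951, 1.9268, -2.0732).
‖u_2‖ = 2.8370, so q_2 = (0.0688, 0.6792, -0.7308).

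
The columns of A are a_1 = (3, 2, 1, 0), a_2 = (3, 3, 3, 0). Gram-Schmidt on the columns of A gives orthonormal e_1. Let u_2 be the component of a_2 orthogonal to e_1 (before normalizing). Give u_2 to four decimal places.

e_1 = a_1/‖a_1‖ = (3, 2, 1, 0)/3.7417 = (0.8018, 0.5345, 0.2673, 0.0000).
r_{12} = e_1·a_2 = 4.8107.
u_2 = a_2 − 4.8107·e_1 = (-0.8571, 0.4286, 1.7143, 0.0000).

u_2 = (-0.8571, 0.4286, 1.7143, 0.0000)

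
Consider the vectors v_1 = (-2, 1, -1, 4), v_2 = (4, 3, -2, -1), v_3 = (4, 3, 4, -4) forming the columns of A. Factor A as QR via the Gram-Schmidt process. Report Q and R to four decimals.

Q = [[-0.4264, 0.6383, 0.0311], [0.2132, 0.6296, 0.5439], [-0.2132, -0.4399, 0.8340], [0.8528, 0.0518, 0.0881]], R = [[4.6904, -1.4924, -5.3300], [0.0000, 5.2700, 2.4754], [0.0000, 0.0000, 4.7395]]

v_1 = (-2, 1, -1, 4); ‖v_1‖ = 4.6904, so q_1 = (-0.4264, 0.2132, -0.2132, 0.8528).
q_1·v_2 = (-0.4264)·4 + 0.2132·3 + (-0.2132)·(-2) + 0.8528·(-1) = -1.4924.
u_2 = v_2 + 1.4924·q_1 = (3.3636, 3.3182, -2.3182, 0.2727).
‖u_2‖ = 5.2700, so q_2 = (0.6383, 0.6296, -0.4399, 0.0518).
q_1·v_3 = (-0.4264)·4 + 0.2132·3 + (-0.2132)·4 + 0.8528·(-4) = -5.3300; q_2·v_3 = 0.6383·4 + 0.6296·3 + (-0.4399)·4 + 0.0518·(-4) = 2.4754.
u_3 = v_3 + 5.3300·q_1 − 2.4754·q_2 = (0.1473, 2.5777, 3.9525, 0.4173).
‖u_3‖ = 4.7395, so q_3 = (0.0311, 0.5439, 0.8340, 0.0881).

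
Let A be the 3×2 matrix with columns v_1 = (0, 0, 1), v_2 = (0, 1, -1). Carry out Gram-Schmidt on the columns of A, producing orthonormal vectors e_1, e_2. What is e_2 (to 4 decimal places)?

e_2 = (0.0000, 1.0000, 0.0000)

v_1 = (0, 0, 1); ‖v_1‖ = 1.0000, so e_1 = (0.0000, 0.0000, 1.0000).
e_1·v_2 = 0.0000·0 + 0.0000·1 + 1.0000·(-1) = -1.0000.
u_2 = v_2 + 1.0000·e_1 = (0.0000, 1.0000, 0.0000).
‖u_2‖ = 1.0000, so e_2 = (0.0000, 1.0000, 0.0000).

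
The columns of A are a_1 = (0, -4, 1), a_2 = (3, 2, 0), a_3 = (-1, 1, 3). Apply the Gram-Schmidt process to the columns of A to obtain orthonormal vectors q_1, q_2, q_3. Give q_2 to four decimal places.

q_2 = (0.9872, 0.0387, 0.1549)

q_1 = a_1/‖a_1‖ = (0, -4, 1)/4.1231 = (0.0000, -0.9701, 0.2425).
r_{12} = q_1·a_2 = -1.9403.
u_2 = a_2 + 1.9403·q_1 = (3.0000, 0.1176, 0.4706).
‖u_2‖ = 3.0390, so q_2 = (0.9872, 0.0387, 0.1549).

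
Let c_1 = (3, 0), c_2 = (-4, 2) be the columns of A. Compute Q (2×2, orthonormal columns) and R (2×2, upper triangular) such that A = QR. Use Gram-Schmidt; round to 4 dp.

e_1 = c_1/‖c_1‖ = (3, 0)/3.0000 = (1.0000, 0.0000).
r_{12} = e_1·c_2 = -4.0000.
u_2 = c_2 + 4.0000·e_1 = (0.0000, 2.0000).
‖u_2‖ = 2.0000, so e_2 = (0.0000, 1.0000).

Q = [[1.0000, 0.0000], [0.0000, 1.0000]], R = [[3.0000, -4.0000], [0.0000, 2.0000]]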